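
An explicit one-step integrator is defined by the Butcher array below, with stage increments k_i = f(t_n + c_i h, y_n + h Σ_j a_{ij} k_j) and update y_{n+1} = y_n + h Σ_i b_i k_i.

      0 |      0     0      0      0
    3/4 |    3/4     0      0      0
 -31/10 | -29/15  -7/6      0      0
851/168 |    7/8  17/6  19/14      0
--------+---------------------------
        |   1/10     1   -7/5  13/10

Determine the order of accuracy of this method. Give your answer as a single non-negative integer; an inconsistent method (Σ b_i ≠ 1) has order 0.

b = (1/10, 1, -7/5, 13/10)
c = (0, 3/4, -31/10, 851/168)
Ac = (0, 0, -7/8, -583/280)
Σ b_i: 1/10·1 + 1·1 + (-7/5)·1 + 13/10·1 = 1 ✓
b·c: 1·3/4 + (-7/5)·(-31/10) + 13/10·851/168 = 98071/8400 ≠ 1/2 ⇒ order 1.

1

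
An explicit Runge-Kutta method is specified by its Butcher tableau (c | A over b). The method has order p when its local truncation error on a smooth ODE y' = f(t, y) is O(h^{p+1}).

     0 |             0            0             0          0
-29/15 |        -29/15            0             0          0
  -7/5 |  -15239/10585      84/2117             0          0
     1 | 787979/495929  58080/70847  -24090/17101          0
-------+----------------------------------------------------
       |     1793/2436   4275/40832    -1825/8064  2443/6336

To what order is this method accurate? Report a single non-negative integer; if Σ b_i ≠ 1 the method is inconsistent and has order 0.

b = (1793/2436, 4275/40832, -1825/8064, 2443/6336)
c = (0, -29/15, -7/5, 1)
Ac = (0, 0, -28/365, 946/2443)
Σ b_i: 1793/2436·1 + 4275/40832·1 + (-1825/8064)·1 + 2443/6336·1 = 1 ✓
b·c: 4275/40832·(-29/15) + (-1825/8064)·(-7/5) + 2443/6336·1 = 1/2 ✓
b·c²: 4275/40832·841/225 + (-1825/8064)·49/25 + 2443/6336·1 = 1/3 ✓
b·Ac: (-1825/8064)·(-28/365) + 2443/6336·946/2443 = 1/6 ✓
b·c³: 4275/40832·(-24389/3375) + (-1825/8064)·(-343/125) + 2443/6336·1 = 1/4 ✓
b·(c∘Ac): (-1825/8064)·196/1825 + 2443/6336·946/2443 = 1/8 ✓
b·Ac²: (-1825/8064)·812/5475 + 2443/6336·2222/7329 = 1/12 ✓
b·A²c: 2443/6336·264/2443 = 1/24 ✓; 4 stages ⇒ order 4.

4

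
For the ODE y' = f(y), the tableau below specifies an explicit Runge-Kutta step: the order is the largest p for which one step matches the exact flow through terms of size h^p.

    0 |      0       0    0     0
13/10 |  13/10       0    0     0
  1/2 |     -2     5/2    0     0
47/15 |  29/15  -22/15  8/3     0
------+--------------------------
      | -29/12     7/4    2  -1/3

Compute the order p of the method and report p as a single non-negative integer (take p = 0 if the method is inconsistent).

b = (-29/12, 7/4, 2, -1/3)
c = (0, 13/10, 1/2, 47/15)
Ac = (0, 0, 13/4, -43/75)
Σ b_i: (-29/12)·1 + 7/4·1 + 2·1 + (-1/3)·1 = 1 ✓
b·c: 7/4·13/10 + 2·1/2 + (-1/3)·47/15 = 803/360 ≠ 1/2 ⇒ order 1.

1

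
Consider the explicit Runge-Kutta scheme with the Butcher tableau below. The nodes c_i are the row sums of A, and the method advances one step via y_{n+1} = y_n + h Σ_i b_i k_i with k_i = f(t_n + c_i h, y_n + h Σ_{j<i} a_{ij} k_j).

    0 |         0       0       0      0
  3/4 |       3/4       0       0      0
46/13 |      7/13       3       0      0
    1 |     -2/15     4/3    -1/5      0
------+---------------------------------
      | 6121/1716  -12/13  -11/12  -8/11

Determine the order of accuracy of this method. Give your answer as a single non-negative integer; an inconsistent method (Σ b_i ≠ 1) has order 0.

b = (6121/1716, -12/13, -11/12, -8/11)
c = (0, 3/4, 46/13, 1)
Ac = (0, 0, 9/4, 19/65)
Σ b_i: 6121/1716·1 + (-12/13)·1 + (-11/12)·1 + (-8/11)·1 = 1 ✓
b·c: (-12/13)·3/4 + (-11/12)·46/13 + (-8/11)·1 = -4001/858 ≠ 1/2 ⇒ order 1.

1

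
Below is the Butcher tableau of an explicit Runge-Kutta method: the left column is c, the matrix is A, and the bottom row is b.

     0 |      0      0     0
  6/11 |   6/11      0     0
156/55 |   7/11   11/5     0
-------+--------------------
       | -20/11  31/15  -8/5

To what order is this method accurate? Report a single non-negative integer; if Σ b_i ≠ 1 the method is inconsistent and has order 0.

b = (-20/11, 31/15, -8/5)
c = (0, 6/11, 156/55)
Ac = (0, 0, 6/5)
Σ b_i: (-20/11)·1 + 31/15·1 + (-8/5)·1 = -223/165 ≠ 1 ⇒ order 0.

0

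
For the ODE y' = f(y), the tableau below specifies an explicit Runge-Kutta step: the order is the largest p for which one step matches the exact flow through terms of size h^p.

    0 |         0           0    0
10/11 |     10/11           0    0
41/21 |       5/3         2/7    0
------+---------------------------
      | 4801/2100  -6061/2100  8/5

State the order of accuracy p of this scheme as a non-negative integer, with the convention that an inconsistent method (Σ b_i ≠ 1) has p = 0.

b = (4801/2100, -6061/2100, 8/5)
c = (0, 10/11, 41/21)
Ac = (0, 0, 20/77)
Σ b_i: 4801/2100·1 + (-6061/2100)·1 + 8/5·1 = 1 ✓
b·c: (-6061/2100)·10/11 + 8/5·41/21 = 1/2 ✓
b·c²: (-6061/2100)·100/121 + 8/5·1681/441 = 90073/24255 ≠ 1/3 ⇒ order 2.
b·Ac: 8/5·20/77 = 32/77 ≠ 1/6

2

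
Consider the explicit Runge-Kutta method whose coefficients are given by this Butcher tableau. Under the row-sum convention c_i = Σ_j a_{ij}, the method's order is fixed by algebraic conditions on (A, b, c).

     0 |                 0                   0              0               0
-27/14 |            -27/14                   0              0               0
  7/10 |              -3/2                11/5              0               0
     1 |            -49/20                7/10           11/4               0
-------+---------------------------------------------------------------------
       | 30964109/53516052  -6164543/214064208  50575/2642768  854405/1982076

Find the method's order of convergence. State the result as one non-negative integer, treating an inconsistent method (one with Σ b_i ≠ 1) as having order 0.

b = (30964109/53516052, -6164543/214064208, 50575/2642768, 854405/1982076)
c = (0, -27/14, 7/10, 1)
Ac = (0, 0, -297/70, 23/40)
Σ b_i: 30964109/53516052·1 + (-6164543/214064208)·1 + 50575/2642768·1 + 854405/1982076·1 = 1 ✓
b·c: (-6164543/214064208)·(-27/14) + 50575/2642768·7/10 + 854405/1982076·1 = 1/2 ✓
b·c²: (-6164543/214064208)·729/196 + 50575/2642768·49/100 + 854405/1982076·1 = 1/3 ✓
b·Ac: 50575/2642768·(-297/70) + 854405/1982076·23/40 = 1/6 ✓
b·c³: (-6164543/214064208)·(-19683/2744) + 50575/2642768·343/1000 + 854405/1982076·1 = 178758973/277490640 ≠ 1/4 ⇒ order 3.
b·(c∘Ac): 50575/2642768·(-297/100) + 854405/1982076·23/40 = 6058033/31713216 ≠ 1/8
b·Ac²: 50575/2642768·8019/980 + 854405/1982076·11063/2800 = 258033541/138745320 ≠ 1/12
b·A²c: 854405/1982076·(-3267/280) = -186089409/36998752 ≠ 1/24

3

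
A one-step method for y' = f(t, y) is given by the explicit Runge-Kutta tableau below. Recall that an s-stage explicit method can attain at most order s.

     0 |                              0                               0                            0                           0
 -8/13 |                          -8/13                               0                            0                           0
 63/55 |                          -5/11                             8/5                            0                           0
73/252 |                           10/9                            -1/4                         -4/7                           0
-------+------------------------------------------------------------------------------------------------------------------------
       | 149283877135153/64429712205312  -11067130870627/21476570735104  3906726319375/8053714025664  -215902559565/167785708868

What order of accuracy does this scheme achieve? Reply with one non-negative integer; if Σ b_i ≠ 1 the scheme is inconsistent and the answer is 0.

3

b = (149283877135153/64429712205312, -11067130870627/21476570735104, 3906726319375/8053714025664, -215902559565/167785708868)
c = (0, -8/13, 63/55, 73/252)
Ac = (0, 0, -64/65, -358/715)
Σ b_i: 149283877135153/64429712205312·1 + (-11067130870627/21476570735104)·1 + 3906726319375/8053714025664·1 + (-215902559565/167785708868)·1 = 1 ✓
b·c: (-11067130870627/21476570735104)·(-8/13) + 3906726319375/8053714025664·63/55 + (-215902559565/167785708868)·73/252 = 1/2 ✓
b·c²: (-11067130870627/21476570735104)·64/169 + 3906726319375/8053714025664·3969/3025 + (-215902559565/167785708868)·5329/63504 = 1/3 ✓
b·Ac: 3906726319375/8053714025664·(-64/65) + (-215902559565/167785708868)·(-358/715) = 1/6 ✓
b·c³: (-11067130870627/21476570735104)·(-512/2197) + 3906726319375/8053714025664·250047/166375 + (-215902559565/167785708868)·389017/16003008 = 18258393045153319/22324895279140608 ≠ 1/4 ⇒ order 3.
b·(c∘Ac): 3906726319375/8053714025664·(-4032/3575) + (-215902559565/167785708868)·(-13067/90090) = -1572455851953/4362428430568 ≠ 1/8
b·Ac²: 3906726319375/8053714025664·512/845 + (-215902559565/167785708868)·(-431692/511225) = 124211344326679/89975086380465 ≠ 1/12
b·A²c: (-215902559565/167785708868)·256/455 = -394793251776/545303553821 ≠ 1/24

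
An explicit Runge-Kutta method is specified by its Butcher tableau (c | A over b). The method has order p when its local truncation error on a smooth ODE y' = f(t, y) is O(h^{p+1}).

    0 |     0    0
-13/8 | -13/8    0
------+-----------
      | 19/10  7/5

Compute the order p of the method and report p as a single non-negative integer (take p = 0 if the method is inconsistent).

b = (19/10, 7/5)
c = (0, -13/8)
Σ b_i: 19/10·1 + 7/5·1 = 33/10 ≠ 1 ⇒ order 0.

0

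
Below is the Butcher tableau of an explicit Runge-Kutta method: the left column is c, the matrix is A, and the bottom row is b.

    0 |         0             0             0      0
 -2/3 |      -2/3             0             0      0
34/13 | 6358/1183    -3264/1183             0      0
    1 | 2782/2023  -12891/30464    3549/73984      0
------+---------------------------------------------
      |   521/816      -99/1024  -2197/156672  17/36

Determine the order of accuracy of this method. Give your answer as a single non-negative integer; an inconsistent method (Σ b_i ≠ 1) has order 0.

4

b = (521/816, -99/1024, -2197/156672, 17/36)
c = (0, -2/3, 34/13, 1)
Ac = (0, 0, 2176/1183, 97/238)
Σ b_i: 521/816·1 + (-99/1024)·1 + (-2197/156672)·1 + 17/36·1 = 1 ✓
b·c: (-99/1024)·(-2/3) + (-2197/156672)·34/13 + 17/36·1 = 1/2 ✓
b·c²: (-99/1024)·4/9 + (-2197/156672)·1156/169 + 17/36·1 = 1/3 ✓
b·Ac: (-2197/156672)·2176/1183 + 17/36·97/238 = 1/6 ✓
b·c³: (-99/1024)·(-8/27) + (-2197/156672)·39304/2197 + 17/36·1 = 1/4 ✓
b·(c∘Ac): (-2197/156672)·73984/15379 + 17/36·97/238 = 1/8 ✓
b·Ac²: (-2197/156672)·(-4352/3549) + 17/36·50/357 = 1/12 ✓
b·A²c: 17/36·3/34 = 1/24 ✓; 4 stages ⇒ order 4.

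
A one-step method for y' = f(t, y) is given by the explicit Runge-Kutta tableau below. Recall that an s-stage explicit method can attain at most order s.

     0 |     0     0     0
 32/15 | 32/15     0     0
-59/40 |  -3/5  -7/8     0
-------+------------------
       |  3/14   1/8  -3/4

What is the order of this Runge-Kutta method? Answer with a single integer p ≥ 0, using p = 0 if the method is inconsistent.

b = (3/14, 1/8, -3/4)
c = (0, 32/15, -59/40)
Ac = (0, 0, -28/15)
Σ b_i: 3/14·1 + 1/8·1 + (-3/4)·1 = -23/56 ≠ 1 ⇒ order 0.

0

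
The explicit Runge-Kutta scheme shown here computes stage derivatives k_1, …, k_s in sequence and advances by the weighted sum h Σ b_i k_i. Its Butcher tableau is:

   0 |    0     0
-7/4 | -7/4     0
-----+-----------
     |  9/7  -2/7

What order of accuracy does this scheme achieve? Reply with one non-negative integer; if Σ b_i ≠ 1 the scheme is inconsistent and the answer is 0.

b = (9/7, -2/7)
c = (0, -7/4)
Σ b_i: 9/7·1 + (-2/7)·1 = 1 ✓
b·c: (-2/7)·(-7/4) = 1/2 ✓; 2 stages ⇒ order 2.

2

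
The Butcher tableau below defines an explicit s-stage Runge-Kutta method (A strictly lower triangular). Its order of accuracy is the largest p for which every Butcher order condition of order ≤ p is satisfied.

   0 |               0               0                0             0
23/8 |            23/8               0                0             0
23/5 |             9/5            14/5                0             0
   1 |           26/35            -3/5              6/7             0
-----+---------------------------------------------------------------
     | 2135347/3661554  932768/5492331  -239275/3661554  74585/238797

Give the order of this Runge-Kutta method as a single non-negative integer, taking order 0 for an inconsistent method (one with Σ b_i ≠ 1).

b = (2135347/3661554, 932768/5492331, -239275/3661554, 74585/238797)
c = (0, 23/8, 23/5, 1)
Ac = (0, 0, 161/20, 621/280)
Σ b_i: 2135347/3661554·1 + 932768/5492331·1 + (-239275/3661554)·1 + 74585/238797·1 = 1 ✓
b·c: 932768/5492331·23/8 + (-239275/3661554)·23/5 + 74585/238797·1 = 1/2 ✓
b·c²: 932768/5492331·529/64 + (-239275/3661554)·529/25 + 74585/238797·1 = 1/3 ✓
b·Ac: (-239275/3661554)·161/20 + 74585/238797·621/280 = 1/6 ✓
b·c³: 932768/5492331·12167/512 + (-239275/3661554)·12167/125 + 74585/238797·1 = -12815837/6367920 ≠ 1/4 ⇒ order 3.
b·(c∘Ac): (-239275/3661554)·3703/100 + 74585/238797·621/280 = -549907/318396 ≠ 1/8
b·Ac²: (-239275/3661554)·3703/160 + 74585/238797·147591/11200 = 16578883/6367920 ≠ 1/12
b·A²c: 74585/238797·69/10 = 343091/159198 ≠ 1/24

3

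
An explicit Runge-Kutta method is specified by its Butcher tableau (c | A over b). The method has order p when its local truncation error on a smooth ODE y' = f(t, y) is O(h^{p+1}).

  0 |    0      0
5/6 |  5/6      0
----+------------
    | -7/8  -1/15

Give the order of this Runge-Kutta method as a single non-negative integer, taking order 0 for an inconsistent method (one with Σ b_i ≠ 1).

0

b = (-7/8, -1/15)
c = (0, 5/6)
Σ b_i: (-7/8)·1 + (-1/15)·1 = -113/120 ≠ 1 ⇒ order 0.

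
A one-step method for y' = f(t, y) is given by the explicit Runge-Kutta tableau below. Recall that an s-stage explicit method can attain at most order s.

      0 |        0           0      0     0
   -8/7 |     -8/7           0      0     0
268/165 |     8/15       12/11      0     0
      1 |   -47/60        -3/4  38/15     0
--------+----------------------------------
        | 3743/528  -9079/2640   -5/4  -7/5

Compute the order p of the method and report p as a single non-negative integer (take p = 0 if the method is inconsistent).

2

b = (3743/528, -9079/2640, -5/4, -7/5)
c = (0, -8/7, 268/165, 1)
Ac = (0, 0, -96/77, 86138/17325)
Σ b_i: 3743/528·1 + (-9079/2640)·1 + (-5/4)·1 + (-7/5)·1 = 1 ✓
b·c: (-9079/2640)·(-8/7) + (-5/4)·268/165 + (-7/5)·1 = 1/2 ✓
b·c²: (-9079/2640)·64/49 + (-5/4)·71824/27225 + (-7/5)·1 = -350257/38115 ≠ 1/3 ⇒ order 2.
b·Ac: (-5/4)·(-96/77) + (-7/5)·86138/17325 = -467966/86625 ≠ 1/6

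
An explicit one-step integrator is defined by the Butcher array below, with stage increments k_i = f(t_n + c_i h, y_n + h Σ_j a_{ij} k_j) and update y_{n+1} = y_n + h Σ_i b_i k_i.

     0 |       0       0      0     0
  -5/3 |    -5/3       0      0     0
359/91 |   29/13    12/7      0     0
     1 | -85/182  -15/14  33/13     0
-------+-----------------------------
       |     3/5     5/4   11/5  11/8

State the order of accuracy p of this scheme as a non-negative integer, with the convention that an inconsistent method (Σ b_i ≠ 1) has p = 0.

0

b = (3/5, 5/4, 11/5, 11/8)
c = (0, -5/3, 359/91, 1)
Ac = (0, 0, -20/7, 27919/2366)
Σ b_i: 3/5·1 + 5/4·1 + 11/5·1 + 11/8·1 = 217/40 ≠ 1 ⇒ order 0.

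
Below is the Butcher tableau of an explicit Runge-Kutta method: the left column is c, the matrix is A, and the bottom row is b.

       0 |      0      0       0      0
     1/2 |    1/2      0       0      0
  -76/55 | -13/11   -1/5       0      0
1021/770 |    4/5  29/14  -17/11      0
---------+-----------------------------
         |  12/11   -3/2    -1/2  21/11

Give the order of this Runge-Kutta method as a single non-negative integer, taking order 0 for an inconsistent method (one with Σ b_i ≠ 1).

b = (12/11, -3/2, -1/2, 21/11)
c = (0, 1/2, -76/55, 1021/770)
Ac = (0, 0, -1/10, 53721/16940)
Σ b_i: 12/11·1 + (-3/2)·1 + (-1/2)·1 + 21/11·1 = 1 ✓
b·c: (-3/2)·1/2 + (-1/2)·(-76/55) + 21/11·1021/770 = 5983/2420 ≠ 1/2 ⇒ order 1.

1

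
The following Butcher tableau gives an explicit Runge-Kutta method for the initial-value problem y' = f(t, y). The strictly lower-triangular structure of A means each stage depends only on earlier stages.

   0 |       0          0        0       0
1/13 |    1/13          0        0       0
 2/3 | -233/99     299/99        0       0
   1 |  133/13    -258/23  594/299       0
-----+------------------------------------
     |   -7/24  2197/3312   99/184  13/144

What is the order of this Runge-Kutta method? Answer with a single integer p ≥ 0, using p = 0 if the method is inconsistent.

b = (-7/24, 2197/3312, 99/184, 13/144)
c = (0, 1/13, 2/3, 1)
Ac = (0, 0, 23/99, 6/13)
Σ b_i: (-7/24)·1 + 2197/3312·1 + 99/184·1 + 13/144·1 = 1 ✓
b·c: 2197/3312·1/13 + 99/184·2/3 + 13/144·1 = 1/2 ✓
b·c²: 2197/3312·1/169 + 99/184·4/9 + 13/144·1 = 1/3 ✓
b·Ac: 99/184·23/99 + 13/144·6/13 = 1/6 ✓
b·c³: 2197/3312·1/2197 + 99/184·8/27 + 13/144·1 = 1/4 ✓
b·(c∘Ac): 99/184·46/297 + 13/144·6/13 = 1/8 ✓
b·Ac²: 99/184·23/1287 + 13/144·138/169 = 1/12 ✓
b·A²c: 13/144·6/13 = 1/24 ✓; 4 stages ⇒ order 4.

4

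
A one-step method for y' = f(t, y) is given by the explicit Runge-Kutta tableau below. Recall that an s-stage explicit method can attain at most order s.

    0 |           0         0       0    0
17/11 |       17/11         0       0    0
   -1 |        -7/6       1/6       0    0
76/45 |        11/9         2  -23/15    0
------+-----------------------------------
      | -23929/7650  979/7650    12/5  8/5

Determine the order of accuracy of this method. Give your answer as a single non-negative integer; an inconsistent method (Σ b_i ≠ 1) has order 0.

b = (-23929/7650, 979/7650, 12/5, 8/5)
c = (0, 17/11, -1, 76/45)
Ac = (0, 0, 17/66, 763/165)
Σ b_i: (-23929/7650)·1 + 979/7650·1 + 12/5·1 + 8/5·1 = 1 ✓
b·c: 979/7650·17/11 + 12/5·(-1) + 8/5·76/45 = 1/2 ✓
b·c²: 979/7650·289/121 + 12/5·1 + 8/5·5776/2025 = 1619261/222750 ≠ 1/3 ⇒ order 2.
b·Ac: 12/5·17/66 + 8/5·763/165 = 6614/825 ≠ 1/6

2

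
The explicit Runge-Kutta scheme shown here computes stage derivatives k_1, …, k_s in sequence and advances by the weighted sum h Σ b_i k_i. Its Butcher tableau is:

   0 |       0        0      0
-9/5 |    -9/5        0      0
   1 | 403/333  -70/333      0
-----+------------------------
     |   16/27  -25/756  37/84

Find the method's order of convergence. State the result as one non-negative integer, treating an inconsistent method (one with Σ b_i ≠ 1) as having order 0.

3

b = (16/27, -25/756, 37/84)
c = (0, -9/5, 1)
Ac = (0, 0, 14/37)
Σ b_i: 16/27·1 + (-25/756)·1 + 37/84·1 = 1 ✓
b·c: (-25/756)·(-9/5) + 37/84·1 = 1/2 ✓
b·c²: (-25/756)·81/25 + 37/84·1 = 1/3 ✓
b·Ac: 37/84·14/37 = 1/6 ✓; 3 stages ⇒ order 3.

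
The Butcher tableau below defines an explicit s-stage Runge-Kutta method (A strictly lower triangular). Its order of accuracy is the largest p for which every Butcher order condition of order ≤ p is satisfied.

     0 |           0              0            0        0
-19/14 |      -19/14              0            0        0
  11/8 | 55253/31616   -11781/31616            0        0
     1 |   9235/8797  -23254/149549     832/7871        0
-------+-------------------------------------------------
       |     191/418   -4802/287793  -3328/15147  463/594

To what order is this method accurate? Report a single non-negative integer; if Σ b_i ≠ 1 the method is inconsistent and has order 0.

4

b = (191/418, -4802/287793, -3328/15147, 463/594)
c = (0, -19/14, 11/8, 1)
Ac = (0, 0, 1683/3328, 165/463)
Σ b_i: 191/418·1 + (-4802/287793)·1 + (-3328/15147)·1 + 463/594·1 = 1 ✓
b·c: (-4802/287793)·(-19/14) + (-3328/15147)·11/8 + 463/594·1 = 1/2 ✓
b·c²: (-4802/287793)·361/196 + (-3328/15147)·121/64 + 463/594·1 = 1/3 ✓
b·Ac: (-3328/15147)·1683/3328 + 463/594·165/463 = 1/6 ✓
b·c³: (-4802/287793)·(-6859/2744) + (-3328/15147)·1331/512 + 463/594·1 = 1/4 ✓
b·(c∘Ac): (-3328/15147)·18513/26624 + 463/594·165/463 = 1/8 ✓
b·Ac²: (-3328/15147)·(-31977/46592) + 463/594·(-561/6482) = 1/12 ✓
b·A²c: 463/594·99/1852 = 1/24 ✓; 4 stages ⇒ order 4.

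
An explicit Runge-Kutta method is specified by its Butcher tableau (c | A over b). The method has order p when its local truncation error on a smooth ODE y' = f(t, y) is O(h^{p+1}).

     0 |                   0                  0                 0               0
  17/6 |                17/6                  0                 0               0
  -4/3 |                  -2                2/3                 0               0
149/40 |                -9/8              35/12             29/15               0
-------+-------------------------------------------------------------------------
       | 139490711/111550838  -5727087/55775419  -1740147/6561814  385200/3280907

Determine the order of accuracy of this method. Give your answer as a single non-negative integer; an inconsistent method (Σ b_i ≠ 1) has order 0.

3

b = (139490711/111550838, -5727087/55775419, -1740147/6561814, 385200/3280907)
c = (0, 17/6, -4/3, 149/40)
Ac = (0, 0, 17/9, 2047/360)
Σ b_i: 139490711/111550838·1 + (-5727087/55775419)·1 + (-1740147/6561814)·1 + 385200/3280907·1 = 1 ✓
b·c: (-5727087/55775419)·17/6 + (-1740147/6561814)·(-4/3) + 385200/3280907·149/40 = 1/2 ✓
b·c²: (-5727087/55775419)·289/36 + (-1740147/6561814)·16/9 + 385200/3280907·22201/1600 = 1/3 ✓
b·Ac: (-1740147/6561814)·17/9 + 385200/3280907·2047/360 = 1/6 ✓
b·c³: (-5727087/55775419)·4913/216 + (-1740147/6561814)·(-64/27) + 385200/3280907·3307949/64000 = 20605657243/4724506080 ≠ 1/4 ⇒ order 3.
b·(c∘Ac): (-1740147/6561814)·(-68/27) + 385200/3280907·305003/14400 = 372604553/118112652 ≠ 1/8
b·Ac²: (-1740147/6561814)·289/54 + 385200/3280907·19333/720 = 204719419/118112652 ≠ 1/12
b·A²c: 385200/3280907·493/135 = 4220080/9842721 ≠ 1/24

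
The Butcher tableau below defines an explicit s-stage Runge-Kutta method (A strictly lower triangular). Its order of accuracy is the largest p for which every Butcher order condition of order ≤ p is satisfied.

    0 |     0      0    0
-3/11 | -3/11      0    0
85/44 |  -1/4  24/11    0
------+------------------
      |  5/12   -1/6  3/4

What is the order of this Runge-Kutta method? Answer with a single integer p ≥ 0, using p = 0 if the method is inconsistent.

b = (5/12, -1/6, 3/4)
c = (0, -3/11, 85/44)
Ac = (0, 0, -72/121)
Σ b_i: 5/12·1 + (-1/6)·1 + 3/4·1 = 1 ✓
b·c: (-1/6)·(-3/11) + 3/4·85/44 = 263/176 ≠ 1/2 ⇒ order 1.

1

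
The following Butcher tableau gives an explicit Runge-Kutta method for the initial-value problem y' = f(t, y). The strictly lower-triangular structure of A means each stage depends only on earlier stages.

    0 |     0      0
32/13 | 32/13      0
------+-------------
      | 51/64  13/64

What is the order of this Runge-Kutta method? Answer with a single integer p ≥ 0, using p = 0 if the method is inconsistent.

2

b = (51/64, 13/64)
c = (0, 32/13)
Σ b_i: 51/64·1 + 13/64·1 = 1 ✓
b·c: 13/64·32/13 = 1/2 ✓; 2 stages ⇒ order 2.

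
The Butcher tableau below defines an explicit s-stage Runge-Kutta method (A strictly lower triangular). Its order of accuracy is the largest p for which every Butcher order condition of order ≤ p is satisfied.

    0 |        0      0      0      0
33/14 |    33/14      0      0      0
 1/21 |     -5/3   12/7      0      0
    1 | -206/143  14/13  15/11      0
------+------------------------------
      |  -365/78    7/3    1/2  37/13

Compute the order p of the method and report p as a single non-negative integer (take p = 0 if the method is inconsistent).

1

b = (-365/78, 7/3, 1/2, 37/13)
c = (0, 33/14, 1/21, 1)
Ac = (0, 0, 198/49, 2606/1001)
Σ b_i: (-365/78)·1 + 7/3·1 + 1/2·1 + 37/13·1 = 1 ✓
b·c: 7/3·33/14 + 1/2·1/21 + 37/13·1 = 2285/273 ≠ 1/2 ⇒ order 1.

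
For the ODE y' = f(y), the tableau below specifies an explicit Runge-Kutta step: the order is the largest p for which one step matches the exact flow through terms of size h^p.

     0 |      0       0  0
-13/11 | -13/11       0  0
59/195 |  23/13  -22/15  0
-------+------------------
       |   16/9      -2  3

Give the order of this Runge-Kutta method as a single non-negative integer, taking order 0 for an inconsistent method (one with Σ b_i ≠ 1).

0

b = (16/9, -2, 3)
c = (0, -13/11, 59/195)
Ac = (0, 0, 26/15)
Σ b_i: 16/9·1 + (-2)·1 + 3·1 = 25/9 ≠ 1 ⇒ order 0.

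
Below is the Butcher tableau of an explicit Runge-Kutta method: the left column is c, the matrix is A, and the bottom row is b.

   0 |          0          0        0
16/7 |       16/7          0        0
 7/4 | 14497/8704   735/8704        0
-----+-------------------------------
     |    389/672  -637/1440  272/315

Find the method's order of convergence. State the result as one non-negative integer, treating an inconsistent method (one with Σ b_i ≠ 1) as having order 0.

b = (389/672, -637/1440, 272/315)
c = (0, 16/7, 7/4)
Ac = (0, 0, 105/544)
Σ b_i: 389/672·1 + (-637/1440)·1 + 272/315·1 = 1 ✓
b·c: (-637/1440)·16/7 + 272/315·7/4 = 1/2 ✓
b·c²: (-637/1440)·256/49 + 272/315·49/16 = 1/3 ✓
b·Ac: 272/315·105/544 = 1/6 ✓; 3 stages ⇒ order 3.

3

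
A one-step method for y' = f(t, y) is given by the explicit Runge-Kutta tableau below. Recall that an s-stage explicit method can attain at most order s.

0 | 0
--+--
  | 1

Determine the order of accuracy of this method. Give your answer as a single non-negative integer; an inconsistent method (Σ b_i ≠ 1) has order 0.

b = (1)
c = (0)
Σ b_i: 1·1 = 1 ✓; 1 stage ⇒ order 1.

1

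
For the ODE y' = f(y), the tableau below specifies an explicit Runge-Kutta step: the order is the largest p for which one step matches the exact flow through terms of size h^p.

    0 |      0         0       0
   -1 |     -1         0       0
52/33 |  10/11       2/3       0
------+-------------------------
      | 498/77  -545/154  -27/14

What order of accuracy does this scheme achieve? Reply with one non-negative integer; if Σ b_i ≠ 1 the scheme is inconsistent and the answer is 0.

b = (498/77, -545/154, -27/14)
c = (0, -1, 52/33)
Ac = (0, 0, -2/3)
Σ b_i: 498/77·1 + (-545/154)·1 + (-27/14)·1 = 1 ✓
b·c: (-545/154)·(-1) + (-27/14)·52/33 = 1/2 ✓
b·c²: (-545/154)·1 + (-27/14)·2704/1089 = -14107/1694 ≠ 1/3 ⇒ order 2.
b·Ac: (-27/14)·(-2/3) = 9/7 ≠ 1/6

2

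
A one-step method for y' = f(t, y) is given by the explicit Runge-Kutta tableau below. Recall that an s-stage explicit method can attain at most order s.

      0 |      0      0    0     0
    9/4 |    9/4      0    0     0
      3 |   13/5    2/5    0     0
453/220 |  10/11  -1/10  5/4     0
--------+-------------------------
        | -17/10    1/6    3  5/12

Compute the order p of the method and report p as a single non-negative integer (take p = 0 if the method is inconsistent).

0

b = (-17/10, 1/6, 3, 5/12)
c = (0, 9/4, 3, 453/220)
Ac = (0, 0, 9/10, 141/40)
Σ b_i: (-17/10)·1 + 1/6·1 + 3·1 + 5/12·1 = 113/60 ≠ 1 ⇒ order 0.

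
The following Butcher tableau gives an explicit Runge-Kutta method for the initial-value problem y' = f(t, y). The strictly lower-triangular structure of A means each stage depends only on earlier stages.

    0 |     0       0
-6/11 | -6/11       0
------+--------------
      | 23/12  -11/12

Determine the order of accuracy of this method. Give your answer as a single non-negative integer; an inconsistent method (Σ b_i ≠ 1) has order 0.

b = (23/12, -11/12)
c = (0, -6/11)
Σ b_i: 23/12·1 + (-11/12)·1 = 1 ✓
b·c: (-11/12)·(-6/11) = 1/2 ✓; 2 stages ⇒ order 2.

2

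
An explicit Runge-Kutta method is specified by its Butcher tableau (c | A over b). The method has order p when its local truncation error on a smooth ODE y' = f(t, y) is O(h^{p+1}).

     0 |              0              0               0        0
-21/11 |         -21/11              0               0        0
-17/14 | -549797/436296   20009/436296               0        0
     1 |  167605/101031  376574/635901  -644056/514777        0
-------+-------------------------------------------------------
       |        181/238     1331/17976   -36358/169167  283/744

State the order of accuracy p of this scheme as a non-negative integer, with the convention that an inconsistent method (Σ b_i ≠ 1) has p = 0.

b = (181/238, 1331/17976, -36358/169167, 283/744)
c = (0, -21/11, -17/14, 1)
Ac = (0, 0, -1819/20776, 110/283)
Σ b_i: 181/238·1 + 1331/17976·1 + (-36358/169167)·1 + 283/744·1 = 1 ✓
b·c: 1331/17976·(-21/11) + (-36358/169167)·(-17/14) + 283/744·1 = 1/2 ✓
b·c²: 1331/17976·441/121 + (-36358/169167)·289/196 + 283/744·1 = 1/3 ✓
b·Ac: (-36358/169167)·(-1819/20776) + 283/744·110/283 = 1/6 ✓
b·c³: 1331/17976·(-9261/1331) + (-36358/169167)·(-4913/2744) + 283/744·1 = 1/4 ✓
b·(c∘Ac): (-36358/169167)·30923/290864 + 283/744·110/283 = 1/8 ✓
b·Ac²: (-36358/169167)·5457/32648 + 283/744·976/3113 = 1/12 ✓
b·A²c: 283/744·31/283 = 1/24 ✓; 4 stages ⇒ order 4.

4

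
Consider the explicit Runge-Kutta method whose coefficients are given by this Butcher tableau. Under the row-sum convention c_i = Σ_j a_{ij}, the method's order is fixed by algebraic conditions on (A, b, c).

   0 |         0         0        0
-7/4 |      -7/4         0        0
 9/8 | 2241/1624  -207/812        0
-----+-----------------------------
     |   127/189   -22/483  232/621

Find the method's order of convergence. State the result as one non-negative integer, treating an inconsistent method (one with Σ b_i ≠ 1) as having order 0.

3

b = (127/189, -22/483, 232/621)
c = (0, -7/4, 9/8)
Ac = (0, 0, 207/464)
Σ b_i: 127/189·1 + (-22/483)·1 + 232/621·1 = 1 ✓
b·c: (-22/483)·(-7/4) + 232/621·9/8 = 1/2 ✓
b·c²: (-22/483)·49/16 + 232/621·81/64 = 1/3 ✓
b·Ac: 232/621·207/464 = 1/6 ✓; 3 stages ⇒ order 3.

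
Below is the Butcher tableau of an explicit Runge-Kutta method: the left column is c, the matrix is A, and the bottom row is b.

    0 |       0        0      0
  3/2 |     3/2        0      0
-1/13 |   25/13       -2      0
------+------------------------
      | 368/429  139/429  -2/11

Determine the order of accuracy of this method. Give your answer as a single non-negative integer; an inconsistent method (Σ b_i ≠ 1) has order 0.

2

b = (368/429, 139/429, -2/11)
c = (0, 3/2, -1/13)
Ac = (0, 0, -3)
Σ b_i: 368/429·1 + 139/429·1 + (-2/11)·1 = 1 ✓
b·c: 139/429·3/2 + (-2/11)·(-1/13) = 1/2 ✓
b·c²: 139/429·9/4 + (-2/11)·1/169 = 5413/7436 ≠ 1/3 ⇒ order 2.
b·Ac: (-2/11)·(-3) = 6/11 ≠ 1/6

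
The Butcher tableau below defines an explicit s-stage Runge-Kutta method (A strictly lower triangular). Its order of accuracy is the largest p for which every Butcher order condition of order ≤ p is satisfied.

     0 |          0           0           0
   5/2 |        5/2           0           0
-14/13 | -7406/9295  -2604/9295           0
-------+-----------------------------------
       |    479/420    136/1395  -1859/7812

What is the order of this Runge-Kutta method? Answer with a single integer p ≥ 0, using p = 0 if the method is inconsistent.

b = (479/420, 136/1395, -1859/7812)
c = (0, 5/2, -14/13)
Ac = (0, 0, -1302/1859)
Σ b_i: 479/420·1 + 136/1395·1 + (-1859/7812)·1 = 1 ✓
b·c: 136/1395·5/2 + (-1859/7812)·(-14/13) = 1/2 ✓
b·c²: 136/1395·25/4 + (-1859/7812)·196/169 = 1/3 ✓
b·Ac: (-1859/7812)·(-1302/1859) = 1/6 ✓; 3 stages ⇒ order 3.

3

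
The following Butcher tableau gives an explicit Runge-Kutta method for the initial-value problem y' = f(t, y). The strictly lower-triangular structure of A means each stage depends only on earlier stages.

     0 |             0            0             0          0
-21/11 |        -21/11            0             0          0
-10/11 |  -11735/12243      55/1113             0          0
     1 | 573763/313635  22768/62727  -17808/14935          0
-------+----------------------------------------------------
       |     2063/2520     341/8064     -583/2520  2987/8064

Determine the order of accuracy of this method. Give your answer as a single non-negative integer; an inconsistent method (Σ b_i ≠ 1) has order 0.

4

b = (2063/2520, 341/8064, -583/2520, 2987/8064)
c = (0, -21/11, -10/11, 1)
Ac = (0, 0, -5/53, 1168/2987)
Σ b_i: 2063/2520·1 + 341/8064·1 + (-583/2520)·1 + 2987/8064·1 = 1 ✓
b·c: 341/8064·(-21/11) + (-583/2520)·(-10/11) + 2987/8064·1 = 1/2 ✓
b·c²: 341/8064·441/121 + (-583/2520)·100/121 + 2987/8064·1 = 1/3 ✓
b·Ac: (-583/2520)·(-5/53) + 2987/8064·1168/2987 = 1/6 ✓
b·c³: 341/8064·(-9261/1331) + (-583/2520)·(-1000/1331) + 2987/8064·1 = 1/4 ✓
b·(c∘Ac): (-583/2520)·50/583 + 2987/8064·1168/2987 = 1/8 ✓
b·Ac²: (-583/2520)·105/583 + 2987/8064·1008/2987 = 1/12 ✓
b·A²c: 2987/8064·336/2987 = 1/24 ✓; 4 stages ⇒ order 4.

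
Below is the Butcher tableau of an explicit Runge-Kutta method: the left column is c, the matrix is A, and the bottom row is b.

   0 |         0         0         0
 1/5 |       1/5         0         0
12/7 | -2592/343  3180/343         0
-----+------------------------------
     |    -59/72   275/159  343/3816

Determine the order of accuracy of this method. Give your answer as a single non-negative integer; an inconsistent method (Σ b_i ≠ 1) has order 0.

3

b = (-59/72, 275/159, 343/3816)
c = (0, 1/5, 12/7)
Ac = (0, 0, 636/343)
Σ b_i: (-59/72)·1 + 275/159·1 + 343/3816·1 = 1 ✓
b·c: 275/159·1/5 + 343/3816·12/7 = 1/2 ✓
b·c²: 275/159·1/25 + 343/3816·144/49 = 1/3 ✓
b·Ac: 343/3816·636/343 = 1/6 ✓; 3 stages ⇒ order 3.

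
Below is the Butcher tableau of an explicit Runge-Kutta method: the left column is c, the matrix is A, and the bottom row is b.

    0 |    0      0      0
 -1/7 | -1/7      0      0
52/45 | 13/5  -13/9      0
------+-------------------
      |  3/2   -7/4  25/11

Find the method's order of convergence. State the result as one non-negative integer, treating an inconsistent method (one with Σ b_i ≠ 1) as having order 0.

0

b = (3/2, -7/4, 25/11)
c = (0, -1/7, 52/45)
Ac = (0, 0, 13/63)
Σ b_i: 3/2·1 + (-7/4)·1 + 25/11·1 = 89/44 ≠ 1 ⇒ order 0.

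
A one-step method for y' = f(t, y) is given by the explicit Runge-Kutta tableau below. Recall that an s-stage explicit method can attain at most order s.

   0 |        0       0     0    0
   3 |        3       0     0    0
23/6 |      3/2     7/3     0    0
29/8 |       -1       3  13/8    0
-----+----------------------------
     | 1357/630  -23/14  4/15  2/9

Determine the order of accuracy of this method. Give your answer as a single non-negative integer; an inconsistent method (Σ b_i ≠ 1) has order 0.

b = (1357/630, -23/14, 4/15, 2/9)
c = (0, 3, 23/6, 29/8)
Ac = (0, 0, 7, 731/48)
Σ b_i: 1357/630·1 + (-23/14)·1 + 4/15·1 + 2/9·1 = 1 ✓
b·c: (-23/14)·3 + 4/15·23/6 + 2/9·29/8 = -3907/1260 ≠ 1/2 ⇒ order 1.

1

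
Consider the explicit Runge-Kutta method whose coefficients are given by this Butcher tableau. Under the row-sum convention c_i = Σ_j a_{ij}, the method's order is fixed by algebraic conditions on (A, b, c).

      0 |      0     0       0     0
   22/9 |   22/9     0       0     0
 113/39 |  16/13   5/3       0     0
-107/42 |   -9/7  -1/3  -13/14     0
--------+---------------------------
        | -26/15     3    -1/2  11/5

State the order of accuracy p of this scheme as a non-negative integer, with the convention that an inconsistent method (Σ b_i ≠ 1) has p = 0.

0

b = (-26/15, 3, -1/2, 11/5)
c = (0, 22/9, 113/39, -107/42)
Ac = (0, 0, 110/27, -1325/378)
Σ b_i: (-26/15)·1 + 3·1 + (-1/2)·1 + 11/5·1 = 89/30 ≠ 1 ⇒ order 0.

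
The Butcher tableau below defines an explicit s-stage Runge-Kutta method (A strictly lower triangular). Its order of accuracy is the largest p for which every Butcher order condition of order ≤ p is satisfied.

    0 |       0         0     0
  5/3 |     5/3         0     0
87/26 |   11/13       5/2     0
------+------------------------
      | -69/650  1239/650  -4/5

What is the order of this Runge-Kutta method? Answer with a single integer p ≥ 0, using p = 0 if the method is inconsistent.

b = (-69/650, 1239/650, -4/5)
c = (0, 5/3, 87/26)
Ac = (0, 0, 25/6)
Σ b_i: (-69/650)·1 + 1239/650·1 + (-4/5)·1 = 1 ✓
b·c: 1239/650·5/3 + (-4/5)·87/26 = 1/2 ✓
b·c²: 1239/650·25/9 + (-4/5)·7569/676 = -18569/5070 ≠ 1/3 ⇒ order 2.
b·Ac: (-4/5)·25/6 = -10/3 ≠ 1/6

2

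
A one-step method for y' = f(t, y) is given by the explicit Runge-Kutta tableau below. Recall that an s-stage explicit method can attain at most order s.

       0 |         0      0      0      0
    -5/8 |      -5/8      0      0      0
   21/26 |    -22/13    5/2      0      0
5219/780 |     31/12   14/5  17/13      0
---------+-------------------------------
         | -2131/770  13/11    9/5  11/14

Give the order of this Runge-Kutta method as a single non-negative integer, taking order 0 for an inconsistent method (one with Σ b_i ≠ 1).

1

b = (-2131/770, 13/11, 9/5, 11/14)
c = (0, -5/8, 21/26, 5219/780)
Ac = (0, 0, -25/16, -469/676)
Σ b_i: (-2131/770)·1 + 13/11·1 + 9/5·1 + 11/14·1 = 1 ✓
b·c: 13/11·(-5/8) + 9/5·21/26 + 11/14·5219/780 = 71741/12012 ≠ 1/2 ⇒ order 1.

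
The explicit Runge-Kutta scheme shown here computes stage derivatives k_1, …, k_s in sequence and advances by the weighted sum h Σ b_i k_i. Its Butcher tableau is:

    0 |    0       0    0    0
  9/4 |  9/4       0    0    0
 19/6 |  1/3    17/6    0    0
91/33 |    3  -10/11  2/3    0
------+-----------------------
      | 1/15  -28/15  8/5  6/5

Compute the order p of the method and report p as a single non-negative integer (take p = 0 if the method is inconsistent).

b = (1/15, -28/15, 8/5, 6/5)
c = (0, 9/4, 19/6, 91/33)
Ac = (0, 0, 51/8, 13/198)
Σ b_i: 1/15·1 + (-28/15)·1 + 8/5·1 + 6/5·1 = 1 ✓
b·c: (-28/15)·9/4 + 8/5·19/6 + 6/5·91/33 = 689/165 ≠ 1/2 ⇒ order 1.

1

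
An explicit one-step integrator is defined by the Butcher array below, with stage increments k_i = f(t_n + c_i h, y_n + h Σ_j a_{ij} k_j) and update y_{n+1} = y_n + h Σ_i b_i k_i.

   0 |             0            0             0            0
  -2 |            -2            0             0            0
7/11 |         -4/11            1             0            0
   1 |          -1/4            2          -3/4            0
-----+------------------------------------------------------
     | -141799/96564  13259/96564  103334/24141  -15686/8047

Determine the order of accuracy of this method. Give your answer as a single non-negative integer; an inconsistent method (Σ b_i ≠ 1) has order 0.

b = (-141799/96564, 13259/96564, 103334/24141, -15686/8047)
c = (0, -2, 7/11, 1)
Ac = (0, 0, -2, -197/44)
Σ b_i: (-141799/96564)·1 + 13259/96564·1 + 103334/24141·1 + (-15686/8047)·1 = 1 ✓
b·c: 13259/96564·(-2) + 103334/24141·7/11 + (-15686/8047)·1 = 1/2 ✓
b·c²: 13259/96564·4 + 103334/24141·49/121 + (-15686/8047)·1 = 1/3 ✓
b·Ac: 103334/24141·(-2) + (-15686/8047)·(-197/44) = 1/6 ✓
b·c³: 13259/96564·(-8) + 103334/24141·343/1331 + (-15686/8047)·1 = -172138/88517 ≠ 1/4 ⇒ order 3.
b·(c∘Ac): 103334/24141·(-14/11) + (-15686/8047)·(-197/44) = 158351/48282 ≠ 1/8
b·Ac²: 103334/24141·4 + (-15686/8047)·3725/484 = 1125617/531102 ≠ 1/12
b·A²c: (-15686/8047)·3/2 = -23529/8047 ≠ 1/24

3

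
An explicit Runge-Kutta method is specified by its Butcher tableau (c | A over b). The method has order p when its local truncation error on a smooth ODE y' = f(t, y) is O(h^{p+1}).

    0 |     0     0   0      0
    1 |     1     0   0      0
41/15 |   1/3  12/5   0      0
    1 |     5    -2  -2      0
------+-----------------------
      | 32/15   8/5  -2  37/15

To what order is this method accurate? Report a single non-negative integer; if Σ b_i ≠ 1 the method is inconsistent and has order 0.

0

b = (32/15, 8/5, -2, 37/15)
c = (0, 1, 41/15, 1)
Ac = (0, 0, 12/5, -112/15)
Σ b_i: 32/15·1 + 8/5·1 + (-2)·1 + 37/15·1 = 21/5 ≠ 1 ⇒ order 0.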